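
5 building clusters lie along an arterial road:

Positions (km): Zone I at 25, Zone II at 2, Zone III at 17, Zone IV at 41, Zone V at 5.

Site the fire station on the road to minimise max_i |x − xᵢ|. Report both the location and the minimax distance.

The 1-center on a line is the midpoint of the two extreme points: leftmost at 2, rightmost at 41.
Optimal location = (2 + 41)/2 = 21.5; maximum distance = (41 − 2)/2 = 19.5.

location 21.5, max distance 19.5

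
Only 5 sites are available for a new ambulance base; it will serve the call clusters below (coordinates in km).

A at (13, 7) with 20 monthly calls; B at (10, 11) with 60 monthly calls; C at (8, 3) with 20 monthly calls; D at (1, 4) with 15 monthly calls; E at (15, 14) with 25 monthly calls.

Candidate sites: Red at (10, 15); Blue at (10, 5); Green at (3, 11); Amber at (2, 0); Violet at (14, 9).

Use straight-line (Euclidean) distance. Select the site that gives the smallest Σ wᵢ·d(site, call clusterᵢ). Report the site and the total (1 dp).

Total weighted distance at each candidate:
  Red (10, 15): total = 994.9
  Blue (10, 5): total = 881.9
  Green (3, 11): total = 1242.5
  Amber (2, 0): total = 1750.5
  Violet (14, 9): total = 819.2
Minimum is at Violet with total 819.2 km.

Violet, total 819.2 km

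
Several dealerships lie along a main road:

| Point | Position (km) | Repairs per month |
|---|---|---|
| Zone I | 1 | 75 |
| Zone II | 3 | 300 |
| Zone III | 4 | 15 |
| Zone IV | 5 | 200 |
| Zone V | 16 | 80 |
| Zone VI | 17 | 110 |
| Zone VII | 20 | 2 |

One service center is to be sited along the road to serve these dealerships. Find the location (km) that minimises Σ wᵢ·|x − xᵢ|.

x = 5

For a sum of weighted absolute distances on a line, the optimum is the weighted median (not the mean). Total weight W = 782; half-weight = 391.
Sort by position and accumulate weight:
  km 1 (Zone I, w=75) → cum 75
  km 3 (Zone II, w=300) → cum 375
  km 4 (Zone III, w=15) → cum 390
  km 5 (Zone IV, w=200) → cum 590  ≥ 391 → median here
  km 16 (Zone V, w=80) → cum 670
  km 17 (Zone VI, w=110) → cum 780
  km 20 (Zone VII, w=2) → cum 782
Optimal location: km 5.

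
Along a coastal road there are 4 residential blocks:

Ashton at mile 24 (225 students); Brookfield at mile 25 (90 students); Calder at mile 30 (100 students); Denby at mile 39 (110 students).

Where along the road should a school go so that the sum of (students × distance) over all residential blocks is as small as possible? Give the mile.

x = 25

For a sum of weighted absolute distances on a line, the optimum is the weighted median (not the mean). Total weight W = 525; half-weight = 262.5.
Sort by position and accumulate weight:
  mile 24 (Ashton, w=225) → cum 225
  mile 25 (Brookfield, w=90) → cum 315  ≥ 262.5 → median here
  mile 30 (Calder, w=100) → cum 415
  mile 39 (Denby, w=110) → cum 525
Optimal location: mile 25.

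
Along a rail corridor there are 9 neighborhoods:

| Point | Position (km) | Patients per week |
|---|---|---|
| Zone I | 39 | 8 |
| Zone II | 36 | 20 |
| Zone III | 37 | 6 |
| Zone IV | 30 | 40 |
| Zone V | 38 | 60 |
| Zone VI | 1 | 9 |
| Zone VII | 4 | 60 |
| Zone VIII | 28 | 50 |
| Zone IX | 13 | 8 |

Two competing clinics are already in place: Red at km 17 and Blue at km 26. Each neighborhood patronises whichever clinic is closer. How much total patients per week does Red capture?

The indifferent point is the midpoint (17+26)/2 = 21.5; neighborhoods left of it (closer to Red at 17) go to Red, those right go to Blue.
  Zone VI at 1 (w=9) → Red
  Zone VII at 4 (w=60) → Red
  Zone IX at 13 (w=8) → Red
  Zone VIII at 28 (w=50) → Blue
  Zone IV at 30 (w=40) → Blue
  Zone II at 36 (w=20) → Blue
  Zone III at 37 (w=6) → Blue
  Zone V at 38 (w=60) → Blue
  Zone I at 39 (w=8) → Blue
Red captures 77; Blue captures 184.

77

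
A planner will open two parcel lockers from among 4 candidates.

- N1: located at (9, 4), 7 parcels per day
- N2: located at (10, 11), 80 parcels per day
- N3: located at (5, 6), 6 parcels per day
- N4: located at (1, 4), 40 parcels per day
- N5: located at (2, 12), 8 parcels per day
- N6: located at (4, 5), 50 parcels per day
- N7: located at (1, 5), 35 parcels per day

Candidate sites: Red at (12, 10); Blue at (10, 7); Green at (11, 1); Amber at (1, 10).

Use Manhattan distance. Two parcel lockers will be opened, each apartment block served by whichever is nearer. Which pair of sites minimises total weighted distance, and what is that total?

{Red, Amber}, total 1190

Evaluate every pair (each demand assigned to the nearer of the two):
  {Red, Amber}: total = 1190
  {Blue, Amber}: total = 1223
  {Red, Blue}: total = 1665
  {Green, Amber}: total = 1722
  {Blue, Green}: total = 1753
  {Red, Green}: total = 1997
Best pair: {Red, Amber} with total 1190.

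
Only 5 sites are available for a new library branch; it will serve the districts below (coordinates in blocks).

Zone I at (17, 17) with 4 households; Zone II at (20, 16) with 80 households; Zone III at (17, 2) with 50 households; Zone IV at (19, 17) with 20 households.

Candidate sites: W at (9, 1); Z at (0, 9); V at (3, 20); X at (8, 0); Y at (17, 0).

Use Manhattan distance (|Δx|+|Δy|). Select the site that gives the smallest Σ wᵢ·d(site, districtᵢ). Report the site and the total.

Y, total 2068 blocks

Total weighted distance at each candidate:
  W (9, 1): total = 3146
  Z (0, 9): total = 4000
  V (3, 20): total = 3728
  X (8, 0): total = 3454
  Y (17, 0): total = 2068
Minimum is at Y with total 2068 blocks.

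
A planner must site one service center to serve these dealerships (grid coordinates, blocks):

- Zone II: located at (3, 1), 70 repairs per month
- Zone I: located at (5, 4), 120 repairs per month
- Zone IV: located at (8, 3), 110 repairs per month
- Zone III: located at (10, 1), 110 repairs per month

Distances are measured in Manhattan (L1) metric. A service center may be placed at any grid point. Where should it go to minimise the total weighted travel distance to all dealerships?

Manhattan distance separates: Σwᵢ(|x−xᵢ|+|y−yᵢ|) = Σwᵢ|x−xᵢ| + Σwᵢ|y−yᵢ|, so x and y are optimised independently as 1-D weighted medians.
Total weight W = 410; half = 205.
x-coordinate, sorted with cumulative weight:
  x=3 (Zone II, w=70) cum 70
  x=5 (Zone I, w=120) cum 190
  x=8 (Zone IV, w=110) cum 300  ← median
  x=10 (Zone III, w=110) cum 410
⇒ x* = 8
y-coordinate, sorted with cumulative weight:
  y=1 (Zone II, w=70) cum 70
  y=1 (Zone III, w=110) cum 180
  y=3 (Zone IV, w=110) cum 290  ← median
  y=4 (Zone I, w=120) cum 410
⇒ y* = 3

(8, 3)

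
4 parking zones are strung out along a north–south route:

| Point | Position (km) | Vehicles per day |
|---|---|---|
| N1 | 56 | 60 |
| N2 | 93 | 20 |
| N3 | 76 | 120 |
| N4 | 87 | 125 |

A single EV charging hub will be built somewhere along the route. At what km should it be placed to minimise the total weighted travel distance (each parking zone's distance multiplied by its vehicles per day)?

For a sum of weighted absolute distances on a line, the optimum is the weighted median (not the mean). Total weight W = 325; half-weight = 162.5.
Sort by position and accumulate weight:
  km 56 (N1, w=60) → cum 60
  km 76 (N3, w=120) → cum 180  ≥ 162.5 → median here
  km 87 (N4, w=125) → cum 305
  km 93 (N2, w=20) → cum 325
Optimal location: km 76.

x = 76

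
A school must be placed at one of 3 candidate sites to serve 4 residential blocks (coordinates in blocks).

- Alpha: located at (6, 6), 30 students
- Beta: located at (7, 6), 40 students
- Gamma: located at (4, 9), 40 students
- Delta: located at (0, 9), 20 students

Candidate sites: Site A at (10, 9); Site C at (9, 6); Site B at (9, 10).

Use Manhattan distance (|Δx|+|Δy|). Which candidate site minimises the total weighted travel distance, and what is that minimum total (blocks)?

Total weighted distance at each candidate:
  Site A (10, 9): total = 890
  Site C (9, 6): total = 730
  Site B (9, 10): total = 890
Minimum is at Site C with total 730 blocks.

Site C, total 730 blocks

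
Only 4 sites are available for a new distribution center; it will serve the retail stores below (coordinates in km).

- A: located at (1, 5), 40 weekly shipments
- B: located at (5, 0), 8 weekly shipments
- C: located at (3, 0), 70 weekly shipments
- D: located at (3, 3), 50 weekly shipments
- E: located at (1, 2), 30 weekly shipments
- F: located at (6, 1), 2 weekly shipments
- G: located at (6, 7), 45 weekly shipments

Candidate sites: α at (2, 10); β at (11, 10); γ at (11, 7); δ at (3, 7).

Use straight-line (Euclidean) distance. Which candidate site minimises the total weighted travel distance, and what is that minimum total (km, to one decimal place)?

δ, total 1171.3 km

Total weighted distance at each candidate:
  α (2, 10): total = 1831.1
  β (11, 10): total = 2635.6
  γ (11, 7): total = 2249.0
  δ (3, 7): total = 1171.3
Minimum is at δ with total 1171.3 km.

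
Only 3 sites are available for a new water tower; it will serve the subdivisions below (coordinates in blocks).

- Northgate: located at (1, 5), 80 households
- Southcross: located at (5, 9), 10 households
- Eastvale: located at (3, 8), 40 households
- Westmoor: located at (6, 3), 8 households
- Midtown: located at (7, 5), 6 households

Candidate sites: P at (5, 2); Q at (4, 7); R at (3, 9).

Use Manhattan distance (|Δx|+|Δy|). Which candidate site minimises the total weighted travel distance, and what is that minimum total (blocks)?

Total weighted distance at each candidate:
  P (5, 2): total = 996
  Q (4, 7): total = 588
  R (3, 9): total = 660
Minimum is at Q with total 588 blocks.

Q, total 588 blocks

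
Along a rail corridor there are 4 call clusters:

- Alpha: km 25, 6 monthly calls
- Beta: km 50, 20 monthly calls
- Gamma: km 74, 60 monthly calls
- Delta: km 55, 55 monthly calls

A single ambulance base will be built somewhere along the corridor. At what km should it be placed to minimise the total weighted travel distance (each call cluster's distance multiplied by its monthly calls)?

x = 55

For a sum of weighted absolute distances on a line, the optimum is the weighted median (not the mean). Total weight W = 141; half-weight = 70.5.
Sort by position and accumulate weight:
  km 25 (Alpha, w=6) → cum 6
  km 50 (Beta, w=20) → cum 26
  km 55 (Delta, w=55) → cum 81  ≥ 70.5 → median here
  km 74 (Gamma, w=60) → cum 141
Optimal location: km 55.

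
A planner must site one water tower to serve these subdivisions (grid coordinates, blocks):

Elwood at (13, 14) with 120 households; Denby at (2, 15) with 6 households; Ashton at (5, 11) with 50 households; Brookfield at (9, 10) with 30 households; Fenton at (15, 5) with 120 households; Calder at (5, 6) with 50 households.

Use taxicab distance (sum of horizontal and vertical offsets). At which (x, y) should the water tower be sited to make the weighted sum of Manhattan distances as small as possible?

(13, 10)

Manhattan distance separates: Σwᵢ(|x−xᵢ|+|y−yᵢ|) = Σwᵢ|x−xᵢ| + Σwᵢ|y−yᵢ|, so x and y are optimised independently as 1-D weighted medians.
Total weight W = 376; half = 188.
x-coordinate, sorted with cumulative weight:
  x=2 (Denby, w=6) cum 6
  x=5 (Ashton, w=50) cum 56
  x=5 (Calder, w=50) cum 106
  x=9 (Brookfield, w=30) cum 136
  x=13 (Elwood, w=120) cum 256  ← median
  x=15 (Fenton, w=120) cum 376
⇒ x* = 13
y-coordinate, sorted with cumulative weight:
  y=5 (Fenton, w=120) cum 120
  y=6 (Calder, w=50) cum 170
  y=10 (Brookfield, w=30) cum 200  ← median
  y=11 (Ashton, w=50) cum 250
  y=14 (Elwood, w=120) cum 370
  y=15 (Denby, w=6) cum 376
⇒ y* = 10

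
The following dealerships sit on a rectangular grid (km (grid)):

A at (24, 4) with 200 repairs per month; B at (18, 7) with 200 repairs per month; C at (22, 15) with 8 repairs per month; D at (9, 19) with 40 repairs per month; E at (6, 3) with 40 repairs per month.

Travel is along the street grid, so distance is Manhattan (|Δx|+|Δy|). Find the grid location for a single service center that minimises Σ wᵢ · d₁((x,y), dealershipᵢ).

Manhattan distance separates: Σwᵢ(|x−xᵢ|+|y−yᵢ|) = Σwᵢ|x−xᵢ| + Σwᵢ|y−yᵢ|, so x and y are optimised independently as 1-D weighted medians.
Total weight W = 488; half = 244.
x-coordinate, sorted with cumulative weight:
  x=6 (E, w=40) cum 40
  x=9 (D, w=40) cum 80
  x=18 (B, w=200) cum 280  ← median
  x=22 (C, w=8) cum 288
  x=24 (A, w=200) cum 488
⇒ x* = 18
y-coordinate, sorted with cumulative weight:
  y=3 (E, w=40) cum 40
  y=4 (A, w=200) cum 240
  y=7 (B, w=200) cum 440  ← median
  y=15 (C, w=8) cum 448
  y=19 (D, w=40) cum 488
⇒ y* = 7

(18, 7)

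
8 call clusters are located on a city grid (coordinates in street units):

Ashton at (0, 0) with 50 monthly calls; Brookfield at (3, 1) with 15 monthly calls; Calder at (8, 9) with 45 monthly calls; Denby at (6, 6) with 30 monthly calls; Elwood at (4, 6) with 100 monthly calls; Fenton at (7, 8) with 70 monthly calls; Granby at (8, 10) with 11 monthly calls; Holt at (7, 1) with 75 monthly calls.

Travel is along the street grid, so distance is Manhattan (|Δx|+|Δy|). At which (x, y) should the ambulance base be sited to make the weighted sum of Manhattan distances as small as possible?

(7, 6)

Manhattan distance separates: Σwᵢ(|x−xᵢ|+|y−yᵢ|) = Σwᵢ|x−xᵢ| + Σwᵢ|y−yᵢ|, so x and y are optimised independently as 1-D weighted medians.
Total weight W = 396; half = 198.
x-coordinate, sorted with cumulative weight:
  x=0 (Ashton, w=50) cum 50
  x=3 (Brookfield, w=15) cum 65
  x=4 (Elwood, w=100) cum 165
  x=6 (Denby, w=30) cum 195
  x=7 (Fenton, w=70) cum 265  ← median
  x=7 (Holt, w=75) cum 340
  x=8 (Calder, w=45) cum 385
  x=8 (Granby, w=11) cum 396
⇒ x* = 7
y-coordinate, sorted with cumulative weight:
  y=0 (Ashton, w=50) cum 50
  y=1 (Brookfield, w=15) cum 65
  y=1 (Holt, w=75) cum 140
  y=6 (Denby, w=30) cum 170
  y=6 (Elwood, w=100) cum 270  ← median
  y=8 (Fenton, w=70) cum 340
  y=9 (Calder, w=45) cum 385
  y=10 (Granby, w=11) cum 396
⇒ y* = 6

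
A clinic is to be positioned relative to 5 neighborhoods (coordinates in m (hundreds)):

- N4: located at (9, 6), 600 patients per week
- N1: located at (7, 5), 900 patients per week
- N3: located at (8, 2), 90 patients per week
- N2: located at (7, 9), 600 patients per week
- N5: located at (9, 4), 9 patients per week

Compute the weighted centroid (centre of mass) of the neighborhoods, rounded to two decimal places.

(7.59, 6.24)

The minimiser of Σwᵢ‖p−pᵢ‖² is the weighted centroid p* = (Σwᵢpᵢ)/(Σwᵢ).
Σwᵢ = 2199.
Σwᵢxᵢ = 600·9 + 900·7 + 90·8 + 600·7 + 9·9 = 16701.
Σwᵢyᵢ = 600·6 + 900·5 + 90·2 + 600·9 + 9·4 = 13716.
x* = 16701/2199 = 7.59, y* = 13716/2199 = 6.24.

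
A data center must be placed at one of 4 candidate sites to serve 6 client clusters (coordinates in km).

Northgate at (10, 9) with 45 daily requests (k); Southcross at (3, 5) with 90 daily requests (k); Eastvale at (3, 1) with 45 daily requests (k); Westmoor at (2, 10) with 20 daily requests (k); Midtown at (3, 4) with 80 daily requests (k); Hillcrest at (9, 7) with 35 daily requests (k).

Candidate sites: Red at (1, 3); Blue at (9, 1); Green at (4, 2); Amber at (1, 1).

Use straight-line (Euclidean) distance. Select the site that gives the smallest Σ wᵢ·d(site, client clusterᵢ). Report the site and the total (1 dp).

Total weighted distance at each candidate:
  Red (1, 3): total = 1501.9
  Blue (9, 1): total = 2256.5
  Green (4, 2): total = 1354.4
  Amber (1, 1): total = 1853.9
Minimum is at Green with total 1354.4 km.

Green, total 1354.4 km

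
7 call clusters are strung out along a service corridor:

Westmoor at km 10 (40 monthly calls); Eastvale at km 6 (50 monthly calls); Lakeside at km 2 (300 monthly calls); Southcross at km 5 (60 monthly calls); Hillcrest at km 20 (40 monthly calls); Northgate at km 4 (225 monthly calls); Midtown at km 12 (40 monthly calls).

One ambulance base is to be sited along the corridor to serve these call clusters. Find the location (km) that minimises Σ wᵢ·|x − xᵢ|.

x = 4

For a sum of weighted absolute distances on a line, the optimum is the weighted median (not the mean). Total weight W = 755; half-weight = 377.5.
Sort by position and accumulate weight:
  km 2 (Lakeside, w=300) → cum 300
  km 4 (Northgate, w=225) → cum 525  ≥ 377.5 → median here
  km 5 (Southcross, w=60) → cum 585
  km 6 (Eastvale, w=50) → cum 635
  km 10 (Westmoor, w=40) → cum 675
  km 12 (Midtown, w=40) → cum 715
  km 20 (Hillcrest, w=40) → cum 755
Optimal location: km 4.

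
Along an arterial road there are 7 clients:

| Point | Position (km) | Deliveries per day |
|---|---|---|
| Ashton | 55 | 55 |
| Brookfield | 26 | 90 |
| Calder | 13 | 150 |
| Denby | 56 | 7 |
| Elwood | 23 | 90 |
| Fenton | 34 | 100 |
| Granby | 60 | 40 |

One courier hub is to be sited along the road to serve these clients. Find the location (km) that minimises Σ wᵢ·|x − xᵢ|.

x = 26

For a sum of weighted absolute distances on a line, the optimum is the weighted median (not the mean). Total weight W = 532; half-weight = 266.
Sort by position and accumulate weight:
  km 13 (Calder, w=150) → cum 150
  km 23 (Elwood, w=90) → cum 240
  km 26 (Brookfield, w=90) → cum 330  ≥ 266 → median here
  km 34 (Fenton, w=100) → cum 430
  km 55 (Ashton, w=55) → cum 485
  km 56 (Denby, w=7) → cum 492
  km 60 (Granby, w=40) → cum 532
Optimal location: km 26.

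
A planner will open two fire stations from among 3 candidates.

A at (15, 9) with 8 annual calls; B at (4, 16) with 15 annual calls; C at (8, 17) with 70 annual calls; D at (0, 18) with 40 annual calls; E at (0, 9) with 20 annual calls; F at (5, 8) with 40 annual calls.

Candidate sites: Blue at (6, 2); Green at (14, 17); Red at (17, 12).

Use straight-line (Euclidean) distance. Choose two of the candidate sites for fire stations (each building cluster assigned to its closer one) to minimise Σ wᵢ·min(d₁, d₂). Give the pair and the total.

Evaluate every pair (each demand assigned to the nearer of the two):
  {Blue, Green}: total = 1624.4
  {Green, Red}: total = 1989.5
  {Blue, Red}: total = 2064.8
Best pair: {Blue, Green} with total 1624.4.

{Blue, Green}, total 1624.4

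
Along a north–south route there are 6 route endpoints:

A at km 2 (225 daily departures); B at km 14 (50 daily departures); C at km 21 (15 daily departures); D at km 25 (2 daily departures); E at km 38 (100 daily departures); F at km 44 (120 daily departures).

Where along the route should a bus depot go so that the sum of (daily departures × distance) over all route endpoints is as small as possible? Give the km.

For a sum of weighted absolute distances on a line, the optimum is the weighted median (not the mean). Total weight W = 512; half-weight = 256.
Sort by position and accumulate weight:
  km 2 (A, w=225) → cum 225
  km 14 (B, w=50) → cum 275  ≥ 256 → median here
  km 21 (C, w=15) → cum 290
  km 25 (D, w=2) → cum 292
  km 38 (E, w=100) → cum 392
  km 44 (F, w=120) → cum 512
Optimal location: km 14.

x = 14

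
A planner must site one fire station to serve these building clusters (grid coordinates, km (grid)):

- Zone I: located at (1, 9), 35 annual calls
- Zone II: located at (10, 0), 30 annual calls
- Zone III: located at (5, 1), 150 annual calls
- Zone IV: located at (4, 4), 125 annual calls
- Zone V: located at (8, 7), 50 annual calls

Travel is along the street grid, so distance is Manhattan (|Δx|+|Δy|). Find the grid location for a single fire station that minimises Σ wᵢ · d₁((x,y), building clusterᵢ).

(5, 4)

Manhattan distance separates: Σwᵢ(|x−xᵢ|+|y−yᵢ|) = Σwᵢ|x−xᵢ| + Σwᵢ|y−yᵢ|, so x and y are optimised independently as 1-D weighted medians.
Total weight W = 390; half = 195.
x-coordinate, sorted with cumulative weight:
  x=1 (Zone I, w=35) cum 35
  x=4 (Zone IV, w=125) cum 160
  x=5 (Zone III, w=150) cum 310  ← median
  x=8 (Zone V, w=50) cum 360
  x=10 (Zone II, w=30) cum 390
⇒ x* = 5
y-coordinate, sorted with cumulative weight:
  y=0 (Zone II, w=30) cum 30
  y=1 (Zone III, w=150) cum 180
  y=4 (Zone IV, w=125) cum 305  ← median
  y=7 (Zone V, w=50) cum 355
  y=9 (Zone I, w=35) cum 390
⇒ y* = 4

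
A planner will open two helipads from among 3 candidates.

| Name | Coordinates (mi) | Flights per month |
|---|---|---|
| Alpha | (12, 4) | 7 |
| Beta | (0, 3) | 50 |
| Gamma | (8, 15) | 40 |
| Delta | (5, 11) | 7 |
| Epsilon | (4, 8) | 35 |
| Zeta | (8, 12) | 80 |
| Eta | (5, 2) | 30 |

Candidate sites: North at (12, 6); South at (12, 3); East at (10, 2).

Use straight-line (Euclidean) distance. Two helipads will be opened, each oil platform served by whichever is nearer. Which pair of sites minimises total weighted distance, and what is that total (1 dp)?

Evaluate every pair (each demand assigned to the nearer of the two):
  {North, East}: total = 1986.2
  {North, South}: total = 2138.8
  {South, East}: total = 2322.4
Best pair: {North, East} with total 1986.2.

{North, East}, total 1986.2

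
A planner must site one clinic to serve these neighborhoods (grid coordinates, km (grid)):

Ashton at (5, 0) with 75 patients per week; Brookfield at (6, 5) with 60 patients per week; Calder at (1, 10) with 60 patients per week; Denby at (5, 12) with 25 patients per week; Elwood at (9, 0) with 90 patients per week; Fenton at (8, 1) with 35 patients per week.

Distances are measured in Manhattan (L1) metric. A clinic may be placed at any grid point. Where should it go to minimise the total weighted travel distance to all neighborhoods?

Manhattan distance separates: Σwᵢ(|x−xᵢ|+|y−yᵢ|) = Σwᵢ|x−xᵢ| + Σwᵢ|y−yᵢ|, so x and y are optimised independently as 1-D weighted medians.
Total weight W = 345; half = 172.5.
x-coordinate, sorted with cumulative weight:
  x=1 (Calder, w=60) cum 60
  x=5 (Ashton, w=75) cum 135
  x=5 (Denby, w=25) cum 160
  x=6 (Brookfield, w=60) cum 220  ← median
  x=8 (Fenton, w=35) cum 255
  x=9 (Elwood, w=90) cum 345
⇒ x* = 6
y-coordinate, sorted with cumulative weight:
  y=0 (Ashton, w=75) cum 75
  y=0 (Elwood, w=90) cum 165
  y=1 (Fenton, w=35) cum 200  ← median
  y=5 (Brookfield, w=60) cum 260
  y=10 (Calder, w=60) cum 320
  y=12 (Denby, w=25) cum 345
⇒ y* = 1

(6, 1)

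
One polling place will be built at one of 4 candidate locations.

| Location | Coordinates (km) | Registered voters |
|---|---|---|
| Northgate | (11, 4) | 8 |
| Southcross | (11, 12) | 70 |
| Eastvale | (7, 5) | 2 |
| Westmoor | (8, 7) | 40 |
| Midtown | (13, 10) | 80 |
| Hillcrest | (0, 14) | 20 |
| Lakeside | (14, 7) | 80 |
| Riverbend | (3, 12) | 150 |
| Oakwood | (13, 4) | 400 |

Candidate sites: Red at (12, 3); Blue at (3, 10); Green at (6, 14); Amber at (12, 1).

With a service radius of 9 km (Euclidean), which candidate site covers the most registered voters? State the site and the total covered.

Red, covering 610

Coverage radius r = 9 km; a point is covered iff (Δx)²+(Δy)² ≤ 9² = 81.
  Red (12, 3): covers {Northgate, Eastvale, Westmoor, Midtown, Lakeside, Oakwood} → 610
  Blue (3, 10): covers {Southcross, Eastvale, Westmoor, Hillcrest, Riverbend} → 282
  Green (6, 14): covers {Southcross, Westmoor, Midtown, Hillcrest, Riverbend} → 360
  Amber (12, 1): covers {Northgate, Eastvale, Westmoor, Lakeside, Oakwood} → 530
Maximum coverage at Red: 610 registered voters.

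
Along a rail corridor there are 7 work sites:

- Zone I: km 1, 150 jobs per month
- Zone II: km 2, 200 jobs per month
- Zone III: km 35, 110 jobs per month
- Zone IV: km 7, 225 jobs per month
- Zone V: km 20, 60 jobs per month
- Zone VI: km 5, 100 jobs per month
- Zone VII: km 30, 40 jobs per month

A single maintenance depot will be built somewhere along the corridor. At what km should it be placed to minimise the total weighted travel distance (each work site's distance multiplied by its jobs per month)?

For a sum of weighted absolute distances on a line, the optimum is the weighted median (not the mean). Total weight W = 885; half-weight = 442.5.
Sort by position and accumulate weight:
  km 1 (Zone I, w=150) → cum 150
  km 2 (Zone II, w=200) → cum 350
  km 5 (Zone VI, w=100) → cum 450  ≥ 442.5 → median here
  km 7 (Zone IV, w=225) → cum 675
  km 20 (Zone V, w=60) → cum 735
  km 30 (Zone VII, w=40) → cum 775
  km 35 (Zone III, w=110) → cum 885
Optimal location: km 5.

x = 5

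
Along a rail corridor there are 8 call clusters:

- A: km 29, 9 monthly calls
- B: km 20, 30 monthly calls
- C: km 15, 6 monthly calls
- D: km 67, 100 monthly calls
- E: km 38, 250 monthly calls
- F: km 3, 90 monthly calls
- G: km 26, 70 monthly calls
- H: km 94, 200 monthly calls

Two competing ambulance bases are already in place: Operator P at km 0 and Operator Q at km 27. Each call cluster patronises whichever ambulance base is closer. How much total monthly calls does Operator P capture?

The indifferent point is the midpoint (0+27)/2 = 13.5; call clusters left of it (closer to Operator P at 0) go to Operator P, those right go to Operator Q.
  F at 3 (w=90) → Operator P
  C at 15 (w=6) → Operator Q
  B at 20 (w=30) → Operator Q
  G at 26 (w=70) → Operator Q
  A at 29 (w=9) → Operator Q
  E at 38 (w=250) → Operator Q
  D at 67 (w=100) → Operator Q
  H at 94 (w=200) → Operator Q
Operator P captures 90; Operator Q captures 665.

90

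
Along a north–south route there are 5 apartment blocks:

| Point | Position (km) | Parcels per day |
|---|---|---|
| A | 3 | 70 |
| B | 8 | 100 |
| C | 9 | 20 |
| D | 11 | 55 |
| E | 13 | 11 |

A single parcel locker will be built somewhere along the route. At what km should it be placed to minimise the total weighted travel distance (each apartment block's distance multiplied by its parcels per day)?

For a sum of weighted absolute distances on a line, the optimum is the weighted median (not the mean). Total weight W = 256; half-weight = 128.
Sort by position and accumulate weight:
  km 3 (A, w=70) → cum 70
  km 8 (B, w=100) → cum 170  ≥ 128 → median here
  km 9 (C, w=20) → cum 190
  km 11 (D, w=55) → cum 245
  km 13 (E, w=11) → cum 256
Optimal location: km 8.

x = 8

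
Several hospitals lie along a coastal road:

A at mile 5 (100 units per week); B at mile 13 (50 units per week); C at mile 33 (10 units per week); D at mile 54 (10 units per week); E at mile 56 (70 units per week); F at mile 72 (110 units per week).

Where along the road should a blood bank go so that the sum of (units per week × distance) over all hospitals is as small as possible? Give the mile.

For a sum of weighted absolute distances on a line, the optimum is the weighted median (not the mean). Total weight W = 350; half-weight = 175.
Sort by position and accumulate weight:
  mile 5 (A, w=100) → cum 100
  mile 13 (B, w=50) → cum 150
  mile 33 (C, w=10) → cum 160
  mile 54 (D, w=10) → cum 170
  mile 56 (E, w=70) → cum 240  ≥ 175 → median here
  mile 72 (F, w=110) → cum 350
Optimal location: mile 56.

x = 56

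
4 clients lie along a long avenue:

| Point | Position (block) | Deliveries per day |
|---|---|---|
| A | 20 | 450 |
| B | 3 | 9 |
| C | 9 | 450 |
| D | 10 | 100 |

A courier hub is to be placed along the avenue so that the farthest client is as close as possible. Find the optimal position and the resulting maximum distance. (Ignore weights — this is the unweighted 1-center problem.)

The 1-center on a line is the midpoint of the two extreme points: leftmost at 3, rightmost at 20.
Optimal location = (3 + 20)/2 = 11.5; maximum distance = (20 − 3)/2 = 8.5.

location 11.5, max distance 8.5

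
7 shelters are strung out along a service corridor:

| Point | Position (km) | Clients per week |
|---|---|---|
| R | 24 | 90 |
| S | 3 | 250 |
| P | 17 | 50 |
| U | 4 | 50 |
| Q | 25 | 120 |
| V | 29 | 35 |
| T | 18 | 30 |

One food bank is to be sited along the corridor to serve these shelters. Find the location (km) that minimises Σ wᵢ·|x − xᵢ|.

For a sum of weighted absolute distances on a line, the optimum is the weighted median (not the mean). Total weight W = 625; half-weight = 312.5.
Sort by position and accumulate weight:
  km 3 (S, w=250) → cum 250
  km 4 (U, w=50) → cum 300
  km 17 (P, w=50) → cum 350  ≥ 312.5 → median here
  km 18 (T, w=30) → cum 380
  km 24 (R, w=90) → cum 470
  km 25 (Q, w=120) → cum 590
  km 29 (V, w=35) → cum 625
Optimal location: km 17.

x = 17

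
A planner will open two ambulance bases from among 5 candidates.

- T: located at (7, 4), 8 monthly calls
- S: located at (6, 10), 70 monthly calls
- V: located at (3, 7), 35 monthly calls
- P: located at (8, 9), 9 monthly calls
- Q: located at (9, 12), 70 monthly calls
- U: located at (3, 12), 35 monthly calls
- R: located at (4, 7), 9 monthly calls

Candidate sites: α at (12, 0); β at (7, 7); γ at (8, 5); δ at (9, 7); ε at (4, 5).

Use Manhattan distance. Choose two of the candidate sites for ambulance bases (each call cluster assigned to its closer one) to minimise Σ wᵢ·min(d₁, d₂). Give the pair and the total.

Evaluate every pair (each demand assigned to the nearer of the two):
  {β, δ}: total = 1163
  {β, ε}: total = 1224
  {δ, ε}: total = 1232
  {β, γ}: total = 1295
  {α, β}: total = 1303
  {γ, δ}: total = 1453
  {α, δ}: total = 1477
  {γ, ε}: total = 1505
  {α, γ}: total = 1821
  {α, ε}: total = 1837
Best pair: {β, δ} with total 1163.

{β, δ}, total 1163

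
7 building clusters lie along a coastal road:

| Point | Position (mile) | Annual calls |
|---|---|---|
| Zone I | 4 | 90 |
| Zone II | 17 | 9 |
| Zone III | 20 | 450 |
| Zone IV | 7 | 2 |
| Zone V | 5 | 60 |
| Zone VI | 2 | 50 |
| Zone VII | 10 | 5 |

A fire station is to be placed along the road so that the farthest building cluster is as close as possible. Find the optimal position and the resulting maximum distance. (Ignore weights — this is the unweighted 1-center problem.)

The 1-center on a line is the midpoint of the two extreme points: leftmost at 2, rightmost at 20.
Optimal location = (2 + 20)/2 = 11; maximum distance = (20 − 2)/2 = 9.

location 11, max distance 9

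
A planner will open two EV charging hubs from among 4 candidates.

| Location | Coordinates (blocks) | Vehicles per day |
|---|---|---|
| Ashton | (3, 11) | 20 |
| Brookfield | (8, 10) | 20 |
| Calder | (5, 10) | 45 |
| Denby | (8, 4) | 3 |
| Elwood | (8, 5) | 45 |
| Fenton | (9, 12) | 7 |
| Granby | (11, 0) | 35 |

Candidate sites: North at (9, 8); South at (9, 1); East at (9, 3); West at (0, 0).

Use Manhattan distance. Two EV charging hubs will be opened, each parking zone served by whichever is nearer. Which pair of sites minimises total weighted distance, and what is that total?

{North, South}, total 835

Evaluate every pair (each demand assigned to the nearer of the two):
  {North, South}: total = 835
  {North, East}: total = 854
  {North, West}: total = 1083
  {South, East}: total = 1244
  {East, West}: total = 1314
  {South, West}: total = 1484
Best pair: {North, South} with total 835.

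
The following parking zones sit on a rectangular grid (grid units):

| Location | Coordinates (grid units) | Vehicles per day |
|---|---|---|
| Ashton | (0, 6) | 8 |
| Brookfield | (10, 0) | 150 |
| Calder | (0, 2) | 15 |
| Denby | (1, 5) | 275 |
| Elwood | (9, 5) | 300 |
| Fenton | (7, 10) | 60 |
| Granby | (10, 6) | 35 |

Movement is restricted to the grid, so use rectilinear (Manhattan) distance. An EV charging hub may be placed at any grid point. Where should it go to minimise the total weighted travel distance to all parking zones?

(9, 5)

Manhattan distance separates: Σwᵢ(|x−xᵢ|+|y−yᵢ|) = Σwᵢ|x−xᵢ| + Σwᵢ|y−yᵢ|, so x and y are optimised independently as 1-D weighted medians.
Total weight W = 843; half = 421.5.
x-coordinate, sorted with cumulative weight:
  x=0 (Ashton, w=8) cum 8
  x=0 (Calder, w=15) cum 23
  x=1 (Denby, w=275) cum 298
  x=7 (Fenton, w=60) cum 358
  x=9 (Elwood, w=300) cum 658  ← median
  x=10 (Brookfield, w=150) cum 808
  x=10 (Granby, w=35) cum 843
⇒ x* = 9
y-coordinate, sorted with cumulative weight:
  y=0 (Brookfield, w=150) cum 150
  y=2 (Calder, w=15) cum 165
  y=5 (Denby, w=275) cum 440  ← median
  y=5 (Elwood, w=300) cum 740
  y=6 (Ashton, w=8) cum 748
  y=6 (Granby, w=35) cum 783
  y=10 (Fenton, w=60) cum 843
⇒ y* = 5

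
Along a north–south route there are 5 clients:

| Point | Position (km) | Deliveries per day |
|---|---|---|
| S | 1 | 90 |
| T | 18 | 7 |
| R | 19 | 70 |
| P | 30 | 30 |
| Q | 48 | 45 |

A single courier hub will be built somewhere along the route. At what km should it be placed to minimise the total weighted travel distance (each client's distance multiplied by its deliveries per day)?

x = 19

For a sum of weighted absolute distances on a line, the optimum is the weighted median (not the mean). Total weight W = 242; half-weight = 121.
Sort by position and accumulate weight:
  km 1 (S, w=90) → cum 90
  km 18 (T, w=7) → cum 97
  km 19 (R, w=70) → cum 167  ≥ 121 → median here
  km 30 (P, w=30) → cum 197
  km 48 (Q, w=45) → cum 242
Optimal location: km 19.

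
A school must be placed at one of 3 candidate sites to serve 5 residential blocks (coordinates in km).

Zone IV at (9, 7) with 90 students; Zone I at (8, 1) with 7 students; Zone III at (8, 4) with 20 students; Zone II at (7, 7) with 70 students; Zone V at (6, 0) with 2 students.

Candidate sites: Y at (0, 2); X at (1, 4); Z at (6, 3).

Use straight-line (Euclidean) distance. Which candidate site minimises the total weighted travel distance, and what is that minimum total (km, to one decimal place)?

Z, total 809.1 km

Total weighted distance at each candidate:
  Y (0, 2): total = 1762.8
  X (1, 4): total = 1444.7
  Z (6, 3): total = 809.1
Minimum is at Z with total 809.1 km.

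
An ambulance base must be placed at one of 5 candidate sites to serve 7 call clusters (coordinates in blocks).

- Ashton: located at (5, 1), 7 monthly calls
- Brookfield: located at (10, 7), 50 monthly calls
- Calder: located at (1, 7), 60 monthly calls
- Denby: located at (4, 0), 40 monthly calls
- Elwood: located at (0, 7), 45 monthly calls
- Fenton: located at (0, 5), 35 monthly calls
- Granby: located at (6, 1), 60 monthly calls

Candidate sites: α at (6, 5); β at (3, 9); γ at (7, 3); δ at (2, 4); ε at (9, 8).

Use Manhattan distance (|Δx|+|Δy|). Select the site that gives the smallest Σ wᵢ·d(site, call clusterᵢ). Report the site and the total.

Total weighted distance at each candidate:
  α (6, 5): total = 1845
  β (3, 9): total = 2290
  γ (7, 3): total = 2208
  δ (2, 4): total = 1822
  ε (9, 8): total = 2707
Minimum is at δ with total 1822 blocks.

δ, total 1822 blocks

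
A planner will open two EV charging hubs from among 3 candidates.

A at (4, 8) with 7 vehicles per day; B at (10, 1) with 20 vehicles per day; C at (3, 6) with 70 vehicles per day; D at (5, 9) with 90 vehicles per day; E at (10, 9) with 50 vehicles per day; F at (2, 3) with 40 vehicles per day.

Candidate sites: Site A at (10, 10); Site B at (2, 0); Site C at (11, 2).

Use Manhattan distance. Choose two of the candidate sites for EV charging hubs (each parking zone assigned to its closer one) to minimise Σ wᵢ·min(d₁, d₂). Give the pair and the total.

Evaluate every pair (each demand assigned to the nearer of the two):
  {Site A, Site B}: total = 1436
  {Site A, Site C}: total = 1856
  {Site B, Site C}: total = 2200
Best pair: {Site A, Site B} with total 1436.

{Site A, Site B}, total 1436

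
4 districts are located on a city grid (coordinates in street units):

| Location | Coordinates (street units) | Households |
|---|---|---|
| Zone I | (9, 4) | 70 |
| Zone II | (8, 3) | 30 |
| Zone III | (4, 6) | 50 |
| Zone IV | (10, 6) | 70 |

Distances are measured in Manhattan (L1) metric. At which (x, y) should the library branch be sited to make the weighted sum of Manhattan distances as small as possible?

Manhattan distance separates: Σwᵢ(|x−xᵢ|+|y−yᵢ|) = Σwᵢ|x−xᵢ| + Σwᵢ|y−yᵢ|, so x and y are optimised independently as 1-D weighted medians.
Total weight W = 220; half = 110.
x-coordinate, sorted with cumulative weight:
  x=4 (Zone III, w=50) cum 50
  x=8 (Zone II, w=30) cum 80
  x=9 (Zone I, w=70) cum 150  ← median
  x=10 (Zone IV, w=70) cum 220
⇒ x* = 9
y-coordinate, sorted with cumulative weight:
  y=3 (Zone II, w=30) cum 30
  y=4 (Zone I, w=70) cum 100
  y=6 (Zone III, w=50) cum 150  ← median
  y=6 (Zone IV, w=70) cum 220
⇒ y* = 6

(9, 6)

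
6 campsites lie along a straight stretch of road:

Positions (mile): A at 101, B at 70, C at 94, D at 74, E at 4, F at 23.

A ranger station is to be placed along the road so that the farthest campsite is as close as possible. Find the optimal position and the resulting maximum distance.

The 1-center on a line is the midpoint of the two extreme points: leftmost at 4, rightmost at 101.
Optimal location = (4 + 101)/2 = 52.5; maximum distance = (101 − 4)/2 = 48.5.

location 52.5, max distance 48.5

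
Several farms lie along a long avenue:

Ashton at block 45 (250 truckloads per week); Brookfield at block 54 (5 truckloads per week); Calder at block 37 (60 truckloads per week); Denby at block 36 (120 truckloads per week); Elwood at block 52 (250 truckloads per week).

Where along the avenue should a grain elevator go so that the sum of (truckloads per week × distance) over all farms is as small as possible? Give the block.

For a sum of weighted absolute distances on a line, the optimum is the weighted median (not the mean). Total weight W = 685; half-weight = 342.5.
Sort by position and accumulate weight:
  block 36 (Denby, w=120) → cum 120
  block 37 (Calder, w=60) → cum 180
  block 45 (Ashton, w=250) → cum 430  ≥ 342.5 → median here
  block 52 (Elwood, w=250) → cum 680
  block 54 (Brookfield, w=5) → cum 685
Optimal location: block 45.

x = 45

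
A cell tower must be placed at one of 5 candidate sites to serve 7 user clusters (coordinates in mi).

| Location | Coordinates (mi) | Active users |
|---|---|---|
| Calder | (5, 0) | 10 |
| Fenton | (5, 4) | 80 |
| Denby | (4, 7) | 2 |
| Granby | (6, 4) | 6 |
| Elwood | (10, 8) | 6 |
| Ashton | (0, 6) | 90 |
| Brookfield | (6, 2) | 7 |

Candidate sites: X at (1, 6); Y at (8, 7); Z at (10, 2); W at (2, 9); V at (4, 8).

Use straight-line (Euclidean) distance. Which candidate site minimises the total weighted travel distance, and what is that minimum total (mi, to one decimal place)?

X, total 658.7 mi

Total weighted distance at each candidate:
  X (1, 6): total = 658.7
  Y (8, 7): total = 1221.9
  Z (10, 2): total = 1560.4
  W (2, 9): total = 1034.7
  V (4, 8): total = 922.1
Minimum is at X with total 658.7 mi.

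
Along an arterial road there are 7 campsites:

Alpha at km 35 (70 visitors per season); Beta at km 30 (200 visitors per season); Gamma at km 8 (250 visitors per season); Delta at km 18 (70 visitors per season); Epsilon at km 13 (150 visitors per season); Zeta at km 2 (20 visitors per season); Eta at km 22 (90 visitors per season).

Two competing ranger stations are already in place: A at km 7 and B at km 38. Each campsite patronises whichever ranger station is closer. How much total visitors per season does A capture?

580

The indifferent point is the midpoint (7+38)/2 = 22.5; campsites left of it (closer to A at 7) go to A, those right go to B.
  Zeta at 2 (w=20) → A
  Gamma at 8 (w=250) → A
  Epsilon at 13 (w=150) → A
  Delta at 18 (w=70) → A
  Eta at 22 (w=90) → A
  Beta at 30 (w=200) → B
  Alpha at 35 (w=70) → B
A captures 580; B captures 270.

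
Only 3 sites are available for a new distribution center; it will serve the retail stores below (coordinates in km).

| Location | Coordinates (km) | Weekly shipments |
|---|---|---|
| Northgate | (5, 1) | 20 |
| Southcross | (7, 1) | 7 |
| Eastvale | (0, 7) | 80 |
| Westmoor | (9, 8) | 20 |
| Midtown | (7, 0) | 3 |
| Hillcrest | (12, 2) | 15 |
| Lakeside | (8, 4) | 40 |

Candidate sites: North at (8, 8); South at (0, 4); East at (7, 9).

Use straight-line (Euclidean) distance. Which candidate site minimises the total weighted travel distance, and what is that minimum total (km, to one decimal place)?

South, total 1133.6 km

Total weighted distance at each candidate:
  North (8, 8): total = 1159.1
  South (0, 4): total = 1133.6
  East (7, 9): total = 1208.1
Minimum is at South with total 1133.6 km.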